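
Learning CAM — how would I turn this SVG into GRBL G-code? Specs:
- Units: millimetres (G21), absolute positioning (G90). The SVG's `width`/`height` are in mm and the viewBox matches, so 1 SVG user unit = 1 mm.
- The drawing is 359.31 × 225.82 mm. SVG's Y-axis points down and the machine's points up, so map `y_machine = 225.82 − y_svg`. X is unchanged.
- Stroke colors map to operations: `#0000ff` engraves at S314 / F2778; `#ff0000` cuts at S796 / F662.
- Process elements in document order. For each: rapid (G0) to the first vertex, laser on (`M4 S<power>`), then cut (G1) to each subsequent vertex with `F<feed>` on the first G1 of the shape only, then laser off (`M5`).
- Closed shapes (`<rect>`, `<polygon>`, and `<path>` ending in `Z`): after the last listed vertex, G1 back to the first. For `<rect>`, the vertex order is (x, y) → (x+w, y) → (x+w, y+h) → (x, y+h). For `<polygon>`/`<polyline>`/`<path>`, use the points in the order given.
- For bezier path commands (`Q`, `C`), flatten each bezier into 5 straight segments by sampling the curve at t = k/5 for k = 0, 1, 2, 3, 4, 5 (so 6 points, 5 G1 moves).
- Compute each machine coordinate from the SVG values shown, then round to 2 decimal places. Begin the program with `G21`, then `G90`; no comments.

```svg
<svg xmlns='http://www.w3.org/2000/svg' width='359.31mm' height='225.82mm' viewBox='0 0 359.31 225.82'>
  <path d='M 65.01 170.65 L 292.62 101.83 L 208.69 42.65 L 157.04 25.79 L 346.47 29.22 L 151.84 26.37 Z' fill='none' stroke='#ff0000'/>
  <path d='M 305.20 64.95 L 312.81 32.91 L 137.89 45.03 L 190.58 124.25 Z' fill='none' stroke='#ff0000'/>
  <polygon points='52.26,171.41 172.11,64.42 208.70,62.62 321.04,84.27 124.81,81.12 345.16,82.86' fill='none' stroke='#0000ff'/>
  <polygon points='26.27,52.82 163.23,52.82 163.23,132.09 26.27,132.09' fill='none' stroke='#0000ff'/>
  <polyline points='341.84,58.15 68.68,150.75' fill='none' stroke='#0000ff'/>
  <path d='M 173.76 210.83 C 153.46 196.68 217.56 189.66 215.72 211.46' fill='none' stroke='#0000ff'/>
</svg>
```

G21
G90
G0 X65.01 Y55.17
M4 S796
G1 X292.62 Y123.99 F662
G1 X208.69 Y183.17
G1 X157.04 Y200.03
G1 X346.47 Y196.60
G1 X151.84 Y199.45
G1 X65.01 Y55.17
M5
G0 X305.20 Y160.87
M4 S796
G1 X312.81 Y192.91 F662
G1 X137.89 Y180.79
G1 X190.58 Y101.57
G1 X305.20 Y160.87
M5
G0 X52.26 Y54.41
M4 S314
G1 X172.11 Y161.40 F2778
G1 X208.70 Y163.20
G1 X321.04 Y141.55
G1 X124.81 Y144.70
G1 X345.16 Y142.96
G1 X52.26 Y54.41
M5
G0 X26.27 Y173.00
M4 S314
G1 X163.23 Y173.00 F2778
G1 X163.23 Y93.73
G1 X26.27 Y93.73
G1 X26.27 Y173.00
M5
G0 X341.84 Y167.67
M4 S314
G1 X68.68 Y75.07 F2778
M5
G0 X173.76 Y14.99
M4 S314
G1 X170.51 Y22.45 F2778
G1 X180.29 Y27.16
G1 X195.90 Y28.07
G1 X210.11 Y24.16
G1 X215.72 Y14.36
M5

viewBox `0 0 359.31 225.82` with mm width/height → 1 unit = 1 mm. Flip: y_m = 225.82 − y_svg.

**Shape 1** — `<path>` closed polygon, stroke `#ff0000` → cut (S796, F662). Machine vertices: (65.01,55.17) → (292.62,123.99) → (208.69,183.17) → (157.04,200.03) → (346.47,196.60) → (151.84,199.45) → (65.01,55.17). Closed: final G1 returns to the first vertex.

**Shape 2** — `<path>` closed polygon, stroke `#ff0000` → cut (S796, F662). Machine vertices: (305.20,160.87) → (312.81,192.91) → (137.89,180.79) → (190.58,101.57) → (305.20,160.87). Closed: final G1 returns to the first vertex.

**Shape 3** — `<polygon>` closed polygon, stroke `#0000ff` → engrave (S314, F2778). Machine vertices: (52.26,54.41) → (172.11,161.40) → (208.70,163.20) → (321.04,141.55) → (124.81,144.70) → (345.16,142.96) → (52.26,54.41). Closed: final G1 returns to the first vertex.

**Shape 4** — `<polygon>` rectangle, stroke `#0000ff` → engrave (S314, F2778). Machine vertices: (26.27,173.00) → (163.23,173.00) → (163.23,93.73) → (26.27,93.73) → (26.27,173.00). Closed: final G1 returns to the first vertex.

**Shape 5** — `<polyline>` line segment, stroke `#0000ff` → engrave (S314, F2778). Machine vertices: (341.84,167.67) → (68.68,75.07). Open path.

**Shape 6** — `<path>` cubic bezier, stroke `#0000ff` → engrave (S314, F2778). Control points (SVG): P0=(173.76,210.83), P1=(153.46,196.68), P2=(217.56,189.66), P3=(215.72,211.46); sampled at t=k/5. Machine vertices: (173.76,14.99) → (170.51,22.45) → (180.29,27.16) → (195.90,28.07) → (210.11,24.16) → (215.72,14.36). Open path.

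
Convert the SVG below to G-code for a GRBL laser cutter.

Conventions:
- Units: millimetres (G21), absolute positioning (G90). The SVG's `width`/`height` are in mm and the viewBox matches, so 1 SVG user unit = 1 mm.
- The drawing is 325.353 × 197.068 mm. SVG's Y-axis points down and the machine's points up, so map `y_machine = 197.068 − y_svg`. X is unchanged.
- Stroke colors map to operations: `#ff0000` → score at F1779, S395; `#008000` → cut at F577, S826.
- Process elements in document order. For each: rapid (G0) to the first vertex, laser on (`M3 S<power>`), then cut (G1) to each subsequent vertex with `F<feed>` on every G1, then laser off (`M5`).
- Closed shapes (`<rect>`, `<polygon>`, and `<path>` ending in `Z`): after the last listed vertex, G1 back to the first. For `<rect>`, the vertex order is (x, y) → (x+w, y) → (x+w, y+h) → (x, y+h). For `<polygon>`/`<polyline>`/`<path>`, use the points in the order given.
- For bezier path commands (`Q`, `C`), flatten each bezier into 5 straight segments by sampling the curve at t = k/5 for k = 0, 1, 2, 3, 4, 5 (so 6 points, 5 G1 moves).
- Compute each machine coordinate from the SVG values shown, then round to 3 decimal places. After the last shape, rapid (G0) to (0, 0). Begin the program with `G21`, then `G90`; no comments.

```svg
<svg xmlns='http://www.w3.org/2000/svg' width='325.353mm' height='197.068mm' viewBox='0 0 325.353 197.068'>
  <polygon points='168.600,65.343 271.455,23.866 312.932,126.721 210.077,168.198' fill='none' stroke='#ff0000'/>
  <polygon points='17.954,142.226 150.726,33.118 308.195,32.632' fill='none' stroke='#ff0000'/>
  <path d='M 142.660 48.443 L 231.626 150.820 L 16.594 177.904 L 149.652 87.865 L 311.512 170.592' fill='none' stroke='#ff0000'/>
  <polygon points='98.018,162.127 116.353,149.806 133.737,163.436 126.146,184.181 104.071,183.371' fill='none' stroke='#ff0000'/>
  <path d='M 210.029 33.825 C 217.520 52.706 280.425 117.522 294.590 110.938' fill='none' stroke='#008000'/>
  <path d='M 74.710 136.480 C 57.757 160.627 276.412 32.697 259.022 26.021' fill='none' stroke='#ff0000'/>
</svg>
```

G21
G90
G0 X168.600 Y131.725
M3 S395
G1 X271.455 Y173.202 F1779
G1 X312.932 Y70.347 F1779
G1 X210.077 Y28.870 F1779
G1 X168.600 Y131.725 F1779
M5
G0 X17.954 Y54.842
M3 S395
G1 X150.726 Y163.950 F1779
G1 X308.195 Y164.436 F1779
G1 X17.954 Y54.842 F1779
M5
G0 X142.660 Y148.625
M3 S395
G1 X231.626 Y46.248 F1779
G1 X16.594 Y19.164 F1779
G1 X149.652 Y109.203 F1779
G1 X311.512 Y26.476 F1779
M5
G0 X98.018 Y34.941
M3 S395
G1 X116.353 Y47.262 F1779
G1 X133.737 Y33.632 F1779
G1 X126.146 Y12.887 F1779
G1 X104.071 Y13.697 F1779
G1 X98.018 Y34.941 F1779
M5
G0 X210.029 Y163.243
M3 S826
G1 X220.340 Y147.341 F577
G1 X238.951 Y126.046 F577
G1 X260.863 Y104.992 F577
G1 X281.075 Y89.809 F577
G1 X294.590 Y86.130 F577
M5
G0 X74.710 Y60.588
M3 S395
G1 X89.038 Y62.162 F1779
G1 X137.272 Y87.115 F1779
G1 X196.774 Y122.327 F1779
G1 X244.904 Y154.678 F1779
G1 X259.022 Y171.047 F1779
M5
G0 X0.000 Y0.000

1 u = 1 mm; y_m = 197.068 − y.

[1] `<polygon>` regular polygon, #ff0000→score S395 F1779: (168.600,131.725) → (271.455,173.202) → (312.932,70.347) → (210.077,28.870) → (168.600,131.725) (closed)

[2] `<polygon>` closed polygon, #ff0000→score S395 F1779: (17.954,54.842) → (150.726,163.950) → (308.195,164.436) → (17.954,54.842) (closed)

[3] `<path>` open polyline, #ff0000→score S395 F1779: (142.660,148.625) → (231.626,46.248) → (16.594,19.164) → (149.652,109.203) → (311.512,26.476)

[4] `<polygon>` regular polygon, #ff0000→score S395 F1779: (98.018,34.941) → (116.353,47.262) → (133.737,33.632) → (126.146,12.887) → (104.071,13.697) → (98.018,34.941) (closed)

[5] `<path>` cubic bezier, #008000→cut S826 F577: (210.029,163.243) → (220.340,147.341) → (238.951,126.046) → (260.863,104.992) → (281.075,89.809) → (294.590,86.130)

[6] `<path>` cubic bezier, #ff0000→score S395 F1779: (74.710,60.588) → (89.038,62.162) → (137.272,87.115) → (196.774,122.327) → (244.904,154.678) → (259.022,171.047)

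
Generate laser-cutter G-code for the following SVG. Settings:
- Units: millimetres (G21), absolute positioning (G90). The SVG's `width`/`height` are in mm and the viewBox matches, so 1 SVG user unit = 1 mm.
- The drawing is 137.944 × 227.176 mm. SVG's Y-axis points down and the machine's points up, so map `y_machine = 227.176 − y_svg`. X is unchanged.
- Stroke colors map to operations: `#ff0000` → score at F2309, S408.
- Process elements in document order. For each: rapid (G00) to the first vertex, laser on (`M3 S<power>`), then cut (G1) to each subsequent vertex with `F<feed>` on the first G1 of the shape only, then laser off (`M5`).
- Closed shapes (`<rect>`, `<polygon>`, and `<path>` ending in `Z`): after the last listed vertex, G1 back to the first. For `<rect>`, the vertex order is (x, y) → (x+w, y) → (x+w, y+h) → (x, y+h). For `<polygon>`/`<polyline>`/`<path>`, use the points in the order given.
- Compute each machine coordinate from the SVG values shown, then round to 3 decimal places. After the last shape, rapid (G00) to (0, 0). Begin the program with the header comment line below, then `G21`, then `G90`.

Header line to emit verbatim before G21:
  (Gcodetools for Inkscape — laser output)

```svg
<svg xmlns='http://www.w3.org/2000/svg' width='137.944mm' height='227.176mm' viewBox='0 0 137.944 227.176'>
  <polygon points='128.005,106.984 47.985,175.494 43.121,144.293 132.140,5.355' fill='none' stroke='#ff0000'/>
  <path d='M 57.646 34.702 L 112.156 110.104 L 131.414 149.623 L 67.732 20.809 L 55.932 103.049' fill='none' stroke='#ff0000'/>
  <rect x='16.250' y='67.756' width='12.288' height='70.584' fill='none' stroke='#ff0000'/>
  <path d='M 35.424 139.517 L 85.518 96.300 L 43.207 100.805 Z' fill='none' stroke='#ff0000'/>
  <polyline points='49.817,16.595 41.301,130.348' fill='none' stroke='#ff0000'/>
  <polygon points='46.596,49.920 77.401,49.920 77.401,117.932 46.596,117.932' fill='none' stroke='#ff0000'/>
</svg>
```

Since the viewBox matches the mm dimensions, user units are millimetres directly. The only transform is the Y-flip y_m = 227.176 − y_svg.

Shape 1 is a closed polygon drawn with `<polygon>`. Its stroke #ff0000 means score at S408, F2309. After flipping Y the toolpath is (128.005,120.192) → (47.985,51.682) → (43.121,82.883) → (132.140,221.821) → (128.005,120.192), returning to the start.

Shape 2 is a open polyline drawn with `<path>`. Its stroke #ff0000 means score at S408, F2309. After flipping Y the toolpath is (57.646,192.474) → (112.156,117.072) → (131.414,77.553) → (67.732,206.367) → (55.932,124.127).

Shape 3 is a rectangle drawn with `<rect>`. Its stroke #ff0000 means score at S408, F2309. After flipping Y the toolpath is (16.250,159.420) → (28.538,159.420) → (28.538,88.836) → (16.250,88.836) → (16.250,159.420), returning to the start.

Shape 4 is a closed polygon drawn with `<path>`. Its stroke #ff0000 means score at S408, F2309. After flipping Y the toolpath is (35.424,87.659) → (85.518,130.876) → (43.207,126.371) → (35.424,87.659), returning to the start.

Shape 5 is a line segment drawn with `<polyline>`. Its stroke #ff0000 means score at S408, F2309. After flipping Y the toolpath is (49.817,210.581) → (41.301,96.828).

Shape 6 is a rectangle drawn with `<polygon>`. Its stroke #ff0000 means score at S408, F2309. After flipping Y the toolpath is (46.596,177.256) → (77.401,177.256) → (77.401,109.244) → (46.596,109.244) → (46.596,177.256), returning to the start.

(Gcodetools for Inkscape — laser output)
G21
G90
G00 X128.005 Y120.192
M3 S408
G1 X47.985 Y51.682 F2309
G1 X43.121 Y82.883
G1 X132.140 Y221.821
G1 X128.005 Y120.192
M5
G00 X57.646 Y192.474
M3 S408
G1 X112.156 Y117.072 F2309
G1 X131.414 Y77.553
G1 X67.732 Y206.367
G1 X55.932 Y124.127
M5
G00 X16.250 Y159.420
M3 S408
G1 X28.538 Y159.420 F2309
G1 X28.538 Y88.836
G1 X16.250 Y88.836
G1 X16.250 Y159.420
M5
G00 X35.424 Y87.659
M3 S408
G1 X85.518 Y130.876 F2309
G1 X43.207 Y126.371
G1 X35.424 Y87.659
M5
G00 X49.817 Y210.581
M3 S408
G1 X41.301 Y96.828 F2309
M5
G00 X46.596 Y177.256
M3 S408
G1 X77.401 Y177.256 F2309
G1 X77.401 Y109.244
G1 X46.596 Y109.244
G1 X46.596 Y177.256
M5
G00 X0.000 Y0.000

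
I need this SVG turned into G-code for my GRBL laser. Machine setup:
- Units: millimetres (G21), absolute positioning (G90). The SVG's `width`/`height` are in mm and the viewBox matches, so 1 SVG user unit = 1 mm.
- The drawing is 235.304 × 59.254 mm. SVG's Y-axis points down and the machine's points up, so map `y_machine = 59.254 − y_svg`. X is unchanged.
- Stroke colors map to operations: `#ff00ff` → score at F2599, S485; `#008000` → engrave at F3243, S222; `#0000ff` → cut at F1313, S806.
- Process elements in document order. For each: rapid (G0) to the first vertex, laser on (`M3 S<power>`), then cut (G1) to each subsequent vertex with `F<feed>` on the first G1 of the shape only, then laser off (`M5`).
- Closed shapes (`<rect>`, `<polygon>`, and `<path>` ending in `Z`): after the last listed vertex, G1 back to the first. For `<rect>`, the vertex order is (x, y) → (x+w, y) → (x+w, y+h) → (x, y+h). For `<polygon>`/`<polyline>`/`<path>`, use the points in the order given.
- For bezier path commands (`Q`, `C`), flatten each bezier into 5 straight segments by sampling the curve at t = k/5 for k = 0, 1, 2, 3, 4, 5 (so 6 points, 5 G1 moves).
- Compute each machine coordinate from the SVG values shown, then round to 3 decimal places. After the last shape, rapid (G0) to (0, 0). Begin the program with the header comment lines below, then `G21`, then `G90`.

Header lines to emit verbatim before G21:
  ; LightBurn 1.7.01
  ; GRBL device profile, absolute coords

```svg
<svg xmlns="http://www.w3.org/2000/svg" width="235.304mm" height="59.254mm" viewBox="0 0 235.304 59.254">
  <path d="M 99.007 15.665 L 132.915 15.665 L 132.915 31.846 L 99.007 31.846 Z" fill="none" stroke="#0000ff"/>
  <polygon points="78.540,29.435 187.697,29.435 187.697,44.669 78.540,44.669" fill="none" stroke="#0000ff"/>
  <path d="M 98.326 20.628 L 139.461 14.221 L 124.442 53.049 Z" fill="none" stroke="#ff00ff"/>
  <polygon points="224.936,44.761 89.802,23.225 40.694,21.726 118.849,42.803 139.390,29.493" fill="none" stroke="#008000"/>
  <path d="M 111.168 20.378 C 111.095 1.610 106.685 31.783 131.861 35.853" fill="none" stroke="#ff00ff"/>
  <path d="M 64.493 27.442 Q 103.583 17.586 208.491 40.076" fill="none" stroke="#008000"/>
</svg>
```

; LightBurn 1.7.01
; GRBL device profile, absolute coords
G21
G90
G0 X99.007 Y43.589
M3 S806
G1 X132.915 Y43.589 F1313
G1 X132.915 Y27.408
G1 X99.007 Y27.408
G1 X99.007 Y43.589
M5
G0 X78.540 Y29.819
M3 S806
G1 X187.697 Y29.819 F1313
G1 X187.697 Y14.585
G1 X78.540 Y14.585
G1 X78.540 Y29.819
M5
G0 X98.326 Y38.626
M3 S485
G1 X139.461 Y45.033 F2599
G1 X124.442 Y6.205
G1 X98.326 Y38.626
M5
G0 X224.936 Y14.493
M3 S222
G1 X89.802 Y36.029 F3243
G1 X40.694 Y37.528
G1 X118.849 Y16.451
G1 X139.390 Y29.761
G1 X224.936 Y14.493
M5
G0 X111.168 Y38.876
M3 S485
G1 X110.875 Y44.864 F2599
G1 X111.170 Y42.709
G1 X113.680 Y36.012
G1 X120.034 Y28.375
G1 X131.861 Y23.401
M5
G0 X64.493 Y31.812
M3 S222
G1 X82.762 Y34.461 F3243
G1 X106.296 Y34.521
G1 X135.095 Y31.995
G1 X169.161 Y26.880
G1 X208.491 Y19.178
M5
G0 X0.000 Y0.000

1 u = 1 mm; y_m = 59.254 − y.

[1] `<path>` rectangle, #0000ff→cut S806 F1313: (99.007,43.589) → (132.915,43.589) → (132.915,27.408) → (99.007,27.408) → (99.007,43.589) (closed)

[2] `<polygon>` rectangle, #0000ff→cut S806 F1313: (78.540,29.819) → (187.697,29.819) → (187.697,14.585) → (78.540,14.585) → (78.540,29.819) (closed)

[3] `<path>` regular polygon, #ff00ff→score S485 F2599: (98.326,38.626) → (139.461,45.033) → (124.442,6.205) → (98.326,38.626) (closed)

[4] `<polygon>` closed polygon, #008000→engrave S222 F3243: (224.936,14.493) → (89.802,36.029) → (40.694,37.528) → (118.849,16.451) → (139.390,29.761) → (224.936,14.493) (closed)

[5] `<path>` cubic bezier, #ff00ff→score S485 F2599: (111.168,38.876) → (110.875,44.864) → (111.170,42.709) → (113.680,36.012) → (120.034,28.375) → (131.861,23.401)

[6] `<path>` quadratic bezier, #008000→engrave S222 F3243: (64.493,31.812) → (82.762,34.461) → (106.296,34.521) → (135.095,31.995) → (169.161,26.880) → (208.491,19.178)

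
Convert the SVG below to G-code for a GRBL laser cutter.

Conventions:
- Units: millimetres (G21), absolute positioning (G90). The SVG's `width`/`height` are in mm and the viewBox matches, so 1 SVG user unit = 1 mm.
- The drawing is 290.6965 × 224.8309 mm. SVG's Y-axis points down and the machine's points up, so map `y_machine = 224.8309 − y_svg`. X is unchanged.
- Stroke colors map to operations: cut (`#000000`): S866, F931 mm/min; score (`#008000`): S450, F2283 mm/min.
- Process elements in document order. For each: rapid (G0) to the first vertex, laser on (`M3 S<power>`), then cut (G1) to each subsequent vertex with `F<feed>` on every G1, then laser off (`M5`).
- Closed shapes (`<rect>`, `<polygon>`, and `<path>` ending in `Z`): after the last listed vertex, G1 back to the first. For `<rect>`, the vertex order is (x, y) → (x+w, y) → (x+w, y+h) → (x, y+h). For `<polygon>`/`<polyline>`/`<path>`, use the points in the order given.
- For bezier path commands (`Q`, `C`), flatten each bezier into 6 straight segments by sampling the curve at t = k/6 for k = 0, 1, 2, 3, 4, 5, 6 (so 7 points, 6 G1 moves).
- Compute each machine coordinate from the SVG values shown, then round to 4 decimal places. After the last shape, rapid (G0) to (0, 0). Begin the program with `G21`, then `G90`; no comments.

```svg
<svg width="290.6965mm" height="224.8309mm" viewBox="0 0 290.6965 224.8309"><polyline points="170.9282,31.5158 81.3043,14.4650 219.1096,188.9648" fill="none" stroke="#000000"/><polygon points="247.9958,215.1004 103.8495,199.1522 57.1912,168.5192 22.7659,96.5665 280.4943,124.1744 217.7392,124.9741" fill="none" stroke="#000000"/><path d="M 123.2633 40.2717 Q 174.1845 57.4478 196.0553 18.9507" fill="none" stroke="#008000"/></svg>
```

Since the viewBox matches the mm dimensions, user units are millimetres directly. The only transform is the Y-flip y_m = 224.8309 − y_svg.

Shape 1 is a open polyline drawn with `<polyline>`. Its stroke #000000 means cut at S866, F931. After flipping Y the toolpath is (170.9282,193.3151) → (81.3043,210.3659) → (219.1096,35.8661).

Shape 2 is a closed polygon drawn with `<polygon>`. Its stroke #000000 means cut at S866, F931. After flipping Y the toolpath is (247.9958,9.7305) → (103.8495,25.6787) → (57.1912,56.3117) → (22.7659,128.2644) → (280.4943,100.6565) → (217.7392,99.8568) → (247.9958,9.7305), returning to the start.

Shape 3 is a quadratic bezier drawn with `<path>`. Its stroke #008000 means score at S450, F2283. After flipping Y the toolpath is (123.2633,184.5592) → (139.4301,180.3803) → (153.9829,179.2944) → (166.9219,181.3014) → (178.2469,186.4014) → (187.9581,194.5943) → (196.0553,205.8802).

G21
G90
G0 X170.9282 Y193.3151
M3 S866
G1 X81.3043 Y210.3659 F931
G1 X219.1096 Y35.8661 F931
M5
G0 X247.9958 Y9.7305
M3 S866
G1 X103.8495 Y25.6787 F931
G1 X57.1912 Y56.3117 F931
G1 X22.7659 Y128.2644 F931
G1 X280.4943 Y100.6565 F931
G1 X217.7392 Y99.8568 F931
G1 X247.9958 Y9.7305 F931
M5
G0 X123.2633 Y184.5592
M3 S450
G1 X139.4301 Y180.3803 F2283
G1 X153.9829 Y179.2944 F2283
G1 X166.9219 Y181.3014 F2283
G1 X178.2469 Y186.4014 F2283
G1 X187.9581 Y194.5943 F2283
G1 X196.0553 Y205.8802 F2283
M5
G0 X0.0000 Y0.0000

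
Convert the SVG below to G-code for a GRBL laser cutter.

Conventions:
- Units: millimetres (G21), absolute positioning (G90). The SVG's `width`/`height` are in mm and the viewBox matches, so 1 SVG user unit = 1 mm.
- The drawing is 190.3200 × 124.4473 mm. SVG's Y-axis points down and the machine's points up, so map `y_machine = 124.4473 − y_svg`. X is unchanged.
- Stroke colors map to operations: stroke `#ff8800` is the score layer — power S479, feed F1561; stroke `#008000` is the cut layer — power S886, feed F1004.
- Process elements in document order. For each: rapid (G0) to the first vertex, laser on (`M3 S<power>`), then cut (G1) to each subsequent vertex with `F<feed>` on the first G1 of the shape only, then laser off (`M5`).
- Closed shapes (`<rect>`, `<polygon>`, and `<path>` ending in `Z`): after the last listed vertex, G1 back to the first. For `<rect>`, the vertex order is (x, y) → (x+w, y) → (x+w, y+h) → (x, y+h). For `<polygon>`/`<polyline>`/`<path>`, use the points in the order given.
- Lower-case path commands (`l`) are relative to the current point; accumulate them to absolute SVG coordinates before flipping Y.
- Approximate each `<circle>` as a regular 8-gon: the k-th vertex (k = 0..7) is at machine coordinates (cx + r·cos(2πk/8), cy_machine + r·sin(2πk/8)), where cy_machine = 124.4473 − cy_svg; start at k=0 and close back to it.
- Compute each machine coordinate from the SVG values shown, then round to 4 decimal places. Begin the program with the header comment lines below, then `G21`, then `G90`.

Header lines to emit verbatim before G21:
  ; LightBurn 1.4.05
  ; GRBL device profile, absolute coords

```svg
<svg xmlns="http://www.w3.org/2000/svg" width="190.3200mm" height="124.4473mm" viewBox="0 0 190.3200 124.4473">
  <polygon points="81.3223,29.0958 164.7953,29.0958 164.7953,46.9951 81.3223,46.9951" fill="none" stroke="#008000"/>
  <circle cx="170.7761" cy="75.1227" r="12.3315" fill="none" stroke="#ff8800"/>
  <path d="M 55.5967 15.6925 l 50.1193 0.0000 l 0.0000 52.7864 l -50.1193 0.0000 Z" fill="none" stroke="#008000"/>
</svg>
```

Since the viewBox matches the mm dimensions, user units are millimetres directly. The only transform is the Y-flip y_m = 124.4473 − y_svg.

Shape 1 is a rectangle drawn with `<polygon>`. Its stroke #008000 means cut at S886, F1004. After flipping Y the toolpath is (81.3223,95.3515) → (164.7953,95.3515) → (164.7953,77.4522) → (81.3223,77.4522) → (81.3223,95.3515), returning to the start.

Shape 2 is a circle drawn with `<circle>`. Its stroke #ff8800 means score at S479, F1561. After flipping Y the toolpath is (183.1076,49.3246) → (179.4958,58.0443) → (170.7761,61.6561) → (162.0564,58.0443) → (158.4446,49.3246) → (162.0564,40.6049) → (170.7761,36.9931) → (179.4958,40.6049) → (183.1076,49.3246), returning to the start.

Shape 3 is a rectangle drawn with `<path>`. Its stroke #008000 means cut at S886, F1004. After flipping Y the toolpath is (55.5967,108.7548) → (105.7160,108.7548) → (105.7160,55.9684) → (55.5967,55.9684) → (55.5967,108.7548), returning to the start.

; LightBurn 1.4.05
; GRBL device profile, absolute coords
G21
G90
G0 X81.3223 Y95.3515
M3 S886
G1 X164.7953 Y95.3515 F1004
G1 X164.7953 Y77.4522
G1 X81.3223 Y77.4522
G1 X81.3223 Y95.3515
M5
G0 X183.1076 Y49.3246
M3 S479
G1 X179.4958 Y58.0443 F1561
G1 X170.7761 Y61.6561
G1 X162.0564 Y58.0443
G1 X158.4446 Y49.3246
G1 X162.0564 Y40.6049
G1 X170.7761 Y36.9931
G1 X179.4958 Y40.6049
G1 X183.1076 Y49.3246
M5
G0 X55.5967 Y108.7548
M3 S886
G1 X105.7160 Y108.7548 F1004
G1 X105.7160 Y55.9684
G1 X55.5967 Y55.9684
G1 X55.5967 Y108.7548
M5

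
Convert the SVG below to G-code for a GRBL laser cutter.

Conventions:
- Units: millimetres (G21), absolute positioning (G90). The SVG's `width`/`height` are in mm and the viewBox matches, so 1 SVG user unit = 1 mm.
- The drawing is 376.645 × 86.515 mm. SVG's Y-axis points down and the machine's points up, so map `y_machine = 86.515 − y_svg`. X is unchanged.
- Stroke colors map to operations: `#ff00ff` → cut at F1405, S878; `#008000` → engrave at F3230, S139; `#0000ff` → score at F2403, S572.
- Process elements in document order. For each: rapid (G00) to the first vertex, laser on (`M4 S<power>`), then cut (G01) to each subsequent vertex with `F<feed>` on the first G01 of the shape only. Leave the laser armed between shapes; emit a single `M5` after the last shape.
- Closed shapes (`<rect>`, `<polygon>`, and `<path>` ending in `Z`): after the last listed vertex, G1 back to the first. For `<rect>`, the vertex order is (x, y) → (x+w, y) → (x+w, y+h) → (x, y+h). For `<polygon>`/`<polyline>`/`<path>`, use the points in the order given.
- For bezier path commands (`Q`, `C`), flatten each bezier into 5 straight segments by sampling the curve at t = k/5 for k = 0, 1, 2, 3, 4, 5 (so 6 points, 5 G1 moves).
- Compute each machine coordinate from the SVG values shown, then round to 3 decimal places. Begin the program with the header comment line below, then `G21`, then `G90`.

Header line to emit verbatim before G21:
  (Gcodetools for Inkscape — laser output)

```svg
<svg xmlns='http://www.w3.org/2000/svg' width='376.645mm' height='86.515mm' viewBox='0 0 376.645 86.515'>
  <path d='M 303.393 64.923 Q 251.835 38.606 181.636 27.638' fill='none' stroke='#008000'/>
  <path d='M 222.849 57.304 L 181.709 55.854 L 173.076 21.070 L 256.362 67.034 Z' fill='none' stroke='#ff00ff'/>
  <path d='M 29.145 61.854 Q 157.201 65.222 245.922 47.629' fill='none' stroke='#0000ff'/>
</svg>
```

1 u = 1 mm; y_m = 86.515 − y.

[1] `<path>` quadratic bezier, #008000→engrave S139 F3230: (303.393,21.592) → (282.024,31.505) → (259.164,40.190) → (234.813,47.647) → (208.970,53.876) → (181.636,58.877)

[2] `<path>` closed polygon, #ff00ff→cut S878 F1405: (222.849,29.211) → (181.709,30.661) → (173.076,65.445) → (256.362,19.481) → (222.849,29.211) (closed)

[3] `<path>` quadratic bezier, #0000ff→score S572 F2403: (29.145,24.661) → (78.794,24.152) → (125.296,25.320) → (168.652,28.165) → (208.860,32.687) → (245.922,38.886)

(Gcodetools for Inkscape — laser output)
G21
G90
G00 X303.393 Y21.592
M4 S139
G01 X282.024 Y31.505 F3230
G01 X259.164 Y40.190
G01 X234.813 Y47.647
G01 X208.970 Y53.876
G01 X181.636 Y58.877
G00 X222.849 Y29.211
M4 S878
G01 X181.709 Y30.661 F1405
G01 X173.076 Y65.445
G01 X256.362 Y19.481
G01 X222.849 Y29.211
G00 X29.145 Y24.661
M4 S572
G01 X78.794 Y24.152 F2403
G01 X125.296 Y25.320
G01 X168.652 Y28.165
G01 X208.860 Y32.687
G01 X245.922 Y38.886
M5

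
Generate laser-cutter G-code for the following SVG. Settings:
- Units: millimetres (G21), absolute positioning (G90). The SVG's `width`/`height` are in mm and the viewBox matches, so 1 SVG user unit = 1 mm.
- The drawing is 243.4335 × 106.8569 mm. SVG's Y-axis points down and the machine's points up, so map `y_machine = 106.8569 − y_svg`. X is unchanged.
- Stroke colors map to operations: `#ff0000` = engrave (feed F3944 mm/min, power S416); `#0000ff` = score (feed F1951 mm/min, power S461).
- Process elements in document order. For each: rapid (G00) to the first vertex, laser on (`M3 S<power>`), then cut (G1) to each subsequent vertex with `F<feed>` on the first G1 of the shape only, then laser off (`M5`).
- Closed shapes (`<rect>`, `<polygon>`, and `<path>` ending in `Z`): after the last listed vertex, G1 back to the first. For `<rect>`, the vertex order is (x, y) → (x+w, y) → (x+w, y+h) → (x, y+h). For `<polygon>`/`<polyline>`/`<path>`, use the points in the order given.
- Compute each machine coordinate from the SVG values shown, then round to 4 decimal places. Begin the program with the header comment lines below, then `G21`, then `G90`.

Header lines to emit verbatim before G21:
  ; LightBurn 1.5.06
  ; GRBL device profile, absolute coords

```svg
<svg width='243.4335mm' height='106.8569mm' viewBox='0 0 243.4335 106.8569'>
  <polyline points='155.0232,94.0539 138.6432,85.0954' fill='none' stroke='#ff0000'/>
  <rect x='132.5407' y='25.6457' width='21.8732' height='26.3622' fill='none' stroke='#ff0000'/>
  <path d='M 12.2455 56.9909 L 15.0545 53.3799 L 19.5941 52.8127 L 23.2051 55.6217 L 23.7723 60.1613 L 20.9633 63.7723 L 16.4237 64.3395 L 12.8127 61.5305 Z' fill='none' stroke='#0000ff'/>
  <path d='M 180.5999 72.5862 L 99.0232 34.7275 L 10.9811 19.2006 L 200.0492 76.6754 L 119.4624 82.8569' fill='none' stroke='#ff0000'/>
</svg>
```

1 u = 1 mm; y_m = 106.8569 − y.

[1] `<polyline>` line segment, #ff0000→engrave S416 F3944: (155.0232,12.8030) → (138.6432,21.7615)

[2] `<rect>` rectangle, #ff0000→engrave S416 F3944: (132.5407,81.2112) → (154.4139,81.2112) → (154.4139,54.8490) → (132.5407,54.8490) → (132.5407,81.2112) (closed)

[3] `<path>` regular polygon, #0000ff→score S461 F1951: (12.2455,49.8660) → (15.0545,53.4770) → (19.5941,54.0442) → (23.2051,51.2352) → (23.7723,46.6956) → (20.9633,43.0846) → (16.4237,42.5174) → (12.8127,45.3264) → (12.2455,49.8660) (closed)

[4] `<path>` open polyline, #ff0000→engrave S416 F3944: (180.5999,34.2707) → (99.0232,72.1294) → (10.9811,87.6563) → (200.0492,30.1815) → (119.4624,24.0000)

; LightBurn 1.5.06
; GRBL device profile, absolute coords
G21
G90
G00 X155.0232 Y12.8030
M3 S416
G1 X138.6432 Y21.7615 F3944
M5
G00 X132.5407 Y81.2112
M3 S416
G1 X154.4139 Y81.2112 F3944
G1 X154.4139 Y54.8490
G1 X132.5407 Y54.8490
G1 X132.5407 Y81.2112
M5
G00 X12.2455 Y49.8660
M3 S461
G1 X15.0545 Y53.4770 F1951
G1 X19.5941 Y54.0442
G1 X23.2051 Y51.2352
G1 X23.7723 Y46.6956
G1 X20.9633 Y43.0846
G1 X16.4237 Y42.5174
G1 X12.8127 Y45.3264
G1 X12.2455 Y49.8660
M5
G00 X180.5999 Y34.2707
M3 S416
G1 X99.0232 Y72.1294 F3944
G1 X10.9811 Y87.6563
G1 X200.0492 Y30.1815
G1 X119.4624 Y24.0000
M5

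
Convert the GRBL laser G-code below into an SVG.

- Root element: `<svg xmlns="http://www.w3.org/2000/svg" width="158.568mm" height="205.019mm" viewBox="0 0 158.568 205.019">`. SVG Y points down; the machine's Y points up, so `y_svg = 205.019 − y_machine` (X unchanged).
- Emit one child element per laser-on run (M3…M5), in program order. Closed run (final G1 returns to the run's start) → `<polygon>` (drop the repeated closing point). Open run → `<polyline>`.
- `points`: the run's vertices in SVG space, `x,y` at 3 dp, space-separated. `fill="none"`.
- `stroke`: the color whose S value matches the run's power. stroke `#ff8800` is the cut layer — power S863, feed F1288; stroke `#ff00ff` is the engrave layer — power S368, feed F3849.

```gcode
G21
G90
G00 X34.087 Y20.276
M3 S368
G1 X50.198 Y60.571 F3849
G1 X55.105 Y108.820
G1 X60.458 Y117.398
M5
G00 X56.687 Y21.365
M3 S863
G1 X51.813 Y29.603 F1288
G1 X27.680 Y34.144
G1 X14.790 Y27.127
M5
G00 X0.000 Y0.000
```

<svg xmlns="http://www.w3.org/2000/svg" width="158.568mm" height="205.019mm" viewBox="0 0 158.568 205.019">
  <polyline points="34.087,184.743 50.198,144.448 55.105,96.199 60.458,87.621" fill="none" stroke="#ff00ff"/>
  <polyline points="56.687,183.654 51.813,175.416 27.680,170.875 14.790,177.892" fill="none" stroke="#ff8800"/>
</svg>

y_svg = 205.019 − y_m.

[1] S368→`#ff00ff` (engrave); open run; points: 34.087,184.743 50.198,144.448 55.105,96.199 60.458,87.621

[2] S863→`#ff8800` (cut); open run; points: 56.687,183.654 51.813,175.416 27.680,170.875 14.790,177.892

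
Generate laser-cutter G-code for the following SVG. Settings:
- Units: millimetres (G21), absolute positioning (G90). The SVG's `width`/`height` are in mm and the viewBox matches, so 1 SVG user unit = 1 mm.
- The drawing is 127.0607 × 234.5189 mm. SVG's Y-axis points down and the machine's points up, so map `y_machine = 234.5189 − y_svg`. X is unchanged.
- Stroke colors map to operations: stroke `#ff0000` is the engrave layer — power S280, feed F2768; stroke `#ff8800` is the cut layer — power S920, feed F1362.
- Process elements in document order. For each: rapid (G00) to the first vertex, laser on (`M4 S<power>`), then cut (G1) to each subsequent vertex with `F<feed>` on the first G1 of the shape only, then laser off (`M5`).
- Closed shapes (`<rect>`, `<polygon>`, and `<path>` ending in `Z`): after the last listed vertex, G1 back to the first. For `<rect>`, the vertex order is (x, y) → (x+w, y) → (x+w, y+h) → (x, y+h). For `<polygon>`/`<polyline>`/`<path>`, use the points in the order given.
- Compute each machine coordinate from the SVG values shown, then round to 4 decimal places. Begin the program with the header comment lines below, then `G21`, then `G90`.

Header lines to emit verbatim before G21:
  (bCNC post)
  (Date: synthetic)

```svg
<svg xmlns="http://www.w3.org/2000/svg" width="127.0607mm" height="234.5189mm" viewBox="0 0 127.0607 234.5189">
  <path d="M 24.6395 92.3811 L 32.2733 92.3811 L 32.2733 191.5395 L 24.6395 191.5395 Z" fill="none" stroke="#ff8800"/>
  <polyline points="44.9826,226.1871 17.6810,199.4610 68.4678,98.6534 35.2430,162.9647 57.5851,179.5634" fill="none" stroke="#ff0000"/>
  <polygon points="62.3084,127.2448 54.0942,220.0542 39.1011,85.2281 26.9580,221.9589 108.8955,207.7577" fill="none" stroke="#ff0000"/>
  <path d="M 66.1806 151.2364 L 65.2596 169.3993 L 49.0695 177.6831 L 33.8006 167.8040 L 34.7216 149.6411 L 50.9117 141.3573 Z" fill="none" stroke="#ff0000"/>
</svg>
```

Since the viewBox matches the mm dimensions, user units are millimetres directly. The only transform is the Y-flip y_m = 234.5189 − y_svg.

Shape 1 is a rectangle drawn with `<path>`. Its stroke #ff8800 means cut at S920, F1362. After flipping Y the toolpath is (24.6395,142.1378) → (32.2733,142.1378) → (32.2733,42.9794) → (24.6395,42.9794) → (24.6395,142.1378), returning to the start.

Shape 2 is a open polyline drawn with `<polyline>`. Its stroke #ff0000 means engrave at S280, F2768. After flipping Y the toolpath is (44.9826,8.3318) → (17.6810,35.0579) → (68.4678,135.8655) → (35.2430,71.5542) → (57.5851,54.9555).

Shape 3 is a closed polygon drawn with `<polygon>`. Its stroke #ff0000 means engrave at S280, F2768. After flipping Y the toolpath is (62.3084,107.2741) → (54.0942,14.4647) → (39.1011,149.2908) → (26.9580,12.5600) → (108.8955,26.7612) → (62.3084,107.2741), returning to the start.

Shape 4 is a regular polygon drawn with `<path>`. Its stroke #ff0000 means engrave at S280, F2768. After flipping Y the toolpath is (66.1806,83.2825) → (65.2596,65.1196) → (49.0695,56.8358) → (33.8006,66.7149) → (34.7216,84.8778) → (50.9117,93.1616) → (66.1806,83.2825), returning to the start.

(bCNC post)
(Date: synthetic)
G21
G90
G00 X24.6395 Y142.1378
M4 S920
G1 X32.2733 Y142.1378 F1362
G1 X32.2733 Y42.9794
G1 X24.6395 Y42.9794
G1 X24.6395 Y142.1378
M5
G00 X44.9826 Y8.3318
M4 S280
G1 X17.6810 Y35.0579 F2768
G1 X68.4678 Y135.8655
G1 X35.2430 Y71.5542
G1 X57.5851 Y54.9555
M5
G00 X62.3084 Y107.2741
M4 S280
G1 X54.0942 Y14.4647 F2768
G1 X39.1011 Y149.2908
G1 X26.9580 Y12.5600
G1 X108.8955 Y26.7612
G1 X62.3084 Y107.2741
M5
G00 X66.1806 Y83.2825
M4 S280
G1 X65.2596 Y65.1196 F2768
G1 X49.0695 Y56.8358
G1 X33.8006 Y66.7149
G1 X34.7216 Y84.8778
G1 X50.9117 Y93.1616
G1 X66.1806 Y83.2825
M5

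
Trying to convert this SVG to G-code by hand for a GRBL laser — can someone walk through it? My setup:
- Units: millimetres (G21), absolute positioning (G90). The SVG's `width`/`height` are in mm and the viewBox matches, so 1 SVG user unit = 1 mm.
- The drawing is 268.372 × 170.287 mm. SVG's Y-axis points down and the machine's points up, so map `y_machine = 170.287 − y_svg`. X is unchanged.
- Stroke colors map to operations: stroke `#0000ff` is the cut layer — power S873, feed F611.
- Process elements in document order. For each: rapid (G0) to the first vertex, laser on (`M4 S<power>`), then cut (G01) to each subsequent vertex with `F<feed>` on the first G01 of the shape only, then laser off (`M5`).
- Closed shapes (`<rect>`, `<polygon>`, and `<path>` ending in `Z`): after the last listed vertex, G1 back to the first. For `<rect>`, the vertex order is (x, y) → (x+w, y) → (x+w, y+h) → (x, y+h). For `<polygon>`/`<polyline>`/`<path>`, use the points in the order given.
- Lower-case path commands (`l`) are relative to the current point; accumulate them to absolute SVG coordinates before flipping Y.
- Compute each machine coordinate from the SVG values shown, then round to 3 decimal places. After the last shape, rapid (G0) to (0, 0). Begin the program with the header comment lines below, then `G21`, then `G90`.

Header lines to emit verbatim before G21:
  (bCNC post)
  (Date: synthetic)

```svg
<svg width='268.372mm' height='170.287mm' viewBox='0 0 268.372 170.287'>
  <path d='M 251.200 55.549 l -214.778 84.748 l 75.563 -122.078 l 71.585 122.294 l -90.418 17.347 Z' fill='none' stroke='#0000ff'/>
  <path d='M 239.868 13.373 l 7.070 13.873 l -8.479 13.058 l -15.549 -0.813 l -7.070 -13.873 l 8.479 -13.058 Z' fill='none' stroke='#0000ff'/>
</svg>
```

(bCNC post)
(Date: synthetic)
G21
G90
G0 X251.200 Y114.738
M4 S873
G01 X36.422 Y29.990 F611
G01 X111.985 Y152.068
G01 X183.570 Y29.774
G01 X93.152 Y12.427
G01 X251.200 Y114.738
M5
G0 X239.868 Y156.914
M4 S873
G01 X246.938 Y143.041 F611
G01 X238.459 Y129.983
G01 X222.910 Y130.796
G01 X215.840 Y144.669
G01 X224.319 Y157.727
G01 X239.868 Y156.914
M5
G0 X0.000 Y0.000

Since the viewBox matches the mm dimensions, user units are millimetres directly. The only transform is the Y-flip y_m = 170.287 − y_svg.

Shape 1 is a closed polygon drawn with `<path>`. Its stroke #0000ff means cut at S873, F611. After flipping Y the toolpath is (251.200,114.738) → (36.422,29.990) → (111.985,152.068) → (183.570,29.774) → (93.152,12.427) → (251.200,114.738), returning to the start.

Shape 2 is a regular polygon drawn with `<path>`. Its stroke #0000ff means cut at S873, F611. After flipping Y the toolpath is (239.868,156.914) → (246.938,143.041) → (238.459,129.983) → (222.910,130.796) → (215.840,144.669) → (224.319,157.727) → (239.868,156.914), returning to the start.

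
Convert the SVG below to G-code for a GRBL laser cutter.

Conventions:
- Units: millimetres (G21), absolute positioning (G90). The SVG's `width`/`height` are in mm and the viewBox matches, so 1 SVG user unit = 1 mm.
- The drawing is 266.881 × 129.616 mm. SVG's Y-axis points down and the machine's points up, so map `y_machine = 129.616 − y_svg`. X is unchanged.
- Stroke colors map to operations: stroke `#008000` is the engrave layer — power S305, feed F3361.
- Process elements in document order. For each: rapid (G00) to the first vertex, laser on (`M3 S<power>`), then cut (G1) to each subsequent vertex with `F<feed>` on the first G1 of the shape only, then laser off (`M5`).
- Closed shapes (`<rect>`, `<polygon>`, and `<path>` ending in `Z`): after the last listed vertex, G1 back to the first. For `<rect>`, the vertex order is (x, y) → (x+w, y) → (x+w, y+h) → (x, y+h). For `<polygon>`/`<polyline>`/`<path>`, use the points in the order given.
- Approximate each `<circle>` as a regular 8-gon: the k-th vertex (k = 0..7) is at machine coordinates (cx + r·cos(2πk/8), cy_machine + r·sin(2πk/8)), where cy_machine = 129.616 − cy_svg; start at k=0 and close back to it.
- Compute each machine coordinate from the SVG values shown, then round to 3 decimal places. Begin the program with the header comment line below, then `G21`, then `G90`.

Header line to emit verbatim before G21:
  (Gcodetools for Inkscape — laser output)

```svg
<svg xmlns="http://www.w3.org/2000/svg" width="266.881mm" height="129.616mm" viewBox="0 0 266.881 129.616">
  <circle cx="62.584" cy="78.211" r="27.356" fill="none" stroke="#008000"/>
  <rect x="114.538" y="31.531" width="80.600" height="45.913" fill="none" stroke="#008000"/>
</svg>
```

(Gcodetools for Inkscape — laser output)
G21
G90
G00 X89.940 Y51.405
M3 S305
G1 X81.928 Y70.749 F3361
G1 X62.584 Y78.761
G1 X43.240 Y70.749
G1 X35.228 Y51.405
G1 X43.240 Y32.061
G1 X62.584 Y24.049
G1 X81.928 Y32.061
G1 X89.940 Y51.405
M5
G00 X114.538 Y98.085
M3 S305
G1 X195.138 Y98.085 F3361
G1 X195.138 Y52.172
G1 X114.538 Y52.172
G1 X114.538 Y98.085
M5

Since the viewBox matches the mm dimensions, user units are millimetres directly. The only transform is the Y-flip y_m = 129.616 − y_svg.

Shape 1 is a circle drawn with `<circle>`. Its stroke #008000 means engrave at S305, F3361. After flipping Y the toolpath is (89.940,51.405) → (81.928,70.749) → (62.584,78.761) → (43.240,70.749) → (35.228,51.405) → (43.240,32.061) → (62.584,24.049) → (81.928,32.061) → (89.940,51.405), returning to the start.

Shape 2 is a rectangle drawn with `<rect>`. Its stroke #008000 means engrave at S305, F3361. After flipping Y the toolpath is (114.538,98.085) → (195.138,98.085) → (195.138,52.172) → (114.538,52.172) → (114.538,98.085), returning to the start.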